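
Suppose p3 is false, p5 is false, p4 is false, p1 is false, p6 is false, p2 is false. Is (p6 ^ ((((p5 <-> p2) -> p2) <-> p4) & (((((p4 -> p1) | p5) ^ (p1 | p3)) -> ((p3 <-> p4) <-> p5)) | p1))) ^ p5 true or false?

p5 <-> p2 = False <-> False = True
(p5 <-> p2) -> p2 = True -> False = False
((p5 <-> p2) -> p2) <-> p4 = False <-> False = True
p4 -> p1 = False -> False = True
(p4 -> p1) | p5 = True | False = True
p1 | p3 = False | False = False
((p4 -> p1) | p5) ^ (p1 | p3) = True ^ False = True
p3 <-> p4 = False <-> False = True
(p3 <-> p4) <-> p5 = True <-> False = False
(((p4 -> p1) | p5) ^ (p1 | p3)) -> ((p3 <-> p4) <-> p5) = True -> False = False
((((p4 -> p1) | p5) ^ (p1 | p3)) -> ((p3 <-> p4) <-> p5)) | p1 = False | False = False
(((p5 <-> p2) -> p2) <-> p4) & (((((p4 -> p1) | p5) ^ (p1 | p3)) -> ((p3 <-> p4) <-> p5)) | p1) = True & False = False
p6 ^ ((((p5 <-> p2) -> p2) <-> p4) & (((((p4 -> p1) | p5) ^ (p1 | p3)) -> ((p3 <-> p4) <-> p5)) | p1)) = False ^ False = False
(p6 ^ ((((p5 <-> p2) -> p2) <-> p4) & (((((p4 -> p1) | p5) ^ (p1 | p3)) -> ((p3 <-> p4) <-> p5)) | p1))) ^ p5 = False ^ False = False

False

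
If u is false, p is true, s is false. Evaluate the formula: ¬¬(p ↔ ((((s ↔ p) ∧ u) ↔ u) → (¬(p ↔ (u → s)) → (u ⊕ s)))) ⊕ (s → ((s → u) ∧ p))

s ↔ p = False ↔ True = False
(s ↔ p) ∧ u = False ∧ False = False
((s ↔ p) ∧ u) ↔ u = False ↔ False = True
u → s = False → False = True
p ↔ (u → s) = True ↔ True = True
¬(p ↔ (u → s)) = ¬True = False
u ⊕ s = False ⊕ False = False
¬(p ↔ (u → s)) → (u ⊕ s) = False → False = True
(((s ↔ p) ∧ u) ↔ u) → (¬(p ↔ (u → s)) → (u ⊕ s)) = True → True = True
p ↔ ((((s ↔ p) ∧ u) ↔ u) → (¬(p ↔ (u → s)) → (u ⊕ s))) = True ↔ True = True
¬(p ↔ ((((s ↔ p) ∧ u) ↔ u) → (¬(p ↔ (u → s)) → (u ⊕ s)))) = ¬True = False
¬¬(p ↔ ((((s ↔ p) ∧ u) ↔ u) → (¬(p ↔ (u → s)) → (u ⊕ s)))) = ¬False = True
s → u = False → False = True
(s → u) ∧ p = True ∧ True = True
s → ((s → u) ∧ p) = False → True = True
¬¬(p ↔ ((((s ↔ p) ∧ u) ↔ u) → (¬(p ↔ (u → s)) → (u ⊕ s)))) ⊕ (s → ((s → u) ∧ p)) = True ⊕ True = False

False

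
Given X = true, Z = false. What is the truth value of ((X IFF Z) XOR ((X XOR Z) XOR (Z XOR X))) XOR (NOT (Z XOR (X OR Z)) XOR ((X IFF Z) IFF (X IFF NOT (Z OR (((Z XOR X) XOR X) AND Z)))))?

false

X IFF Z = true IFF false = false
X XOR Z = true XOR false = true
Z XOR X = false XOR true = true
(X XOR Z) XOR (Z XOR X) = true XOR true = false
(X IFF Z) XOR ((X XOR Z) XOR (Z XOR X)) = false XOR false = false
X OR Z = true OR false = true
Z XOR (X OR Z) = false XOR true = true
NOT (Z XOR (X OR Z)) = NOT true = false
X IFF Z = true IFF false = false
Z XOR X = false XOR true = true
(Z XOR X) XOR X = true XOR true = false
((Z XOR X) XOR X) AND Z = false AND false = false
Z OR (((Z XOR X) XOR X) AND Z) = false OR false = false
NOT (Z OR (((Z XOR X) XOR X) AND Z)) = NOT false = true
X IFF NOT (Z OR (((Z XOR X) XOR X) AND Z)) = true IFF true = true
(X IFF Z) IFF (X IFF NOT (Z OR (((Z XOR X) XOR X) AND Z))) = false IFF true = false
NOT (Z XOR (X OR Z)) XOR ((X IFF Z) IFF (X IFF NOT (Z OR (((Z XOR X) XOR X) AND Z)))) = false XOR false = false
((X IFF Z) XOR ((X XOR Z) XOR (Z XOR X))) XOR (NOT (Z XOR (X OR Z)) XOR ((X IFF Z) IFF (X IFF NOT (Z OR (((Z XOR X) XOR X) AND Z))))) = false XOR false = false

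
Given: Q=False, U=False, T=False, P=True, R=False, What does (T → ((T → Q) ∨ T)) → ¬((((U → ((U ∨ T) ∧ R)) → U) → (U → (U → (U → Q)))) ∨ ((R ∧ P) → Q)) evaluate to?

T → Q = False → False = True
(T → Q) ∨ T = True ∨ False = True
T → ((T → Q) ∨ T) = False → True = True
U ∨ T = False ∨ False = False
(U ∨ T) ∧ R = False ∧ False = False
U → ((U ∨ T) ∧ R) = False → False = True
(U → ((U ∨ T) ∧ R)) → U = True → False = False
U → Q = False → False = True
U → (U → Q) = False → True = True
U → (U → (U → Q)) = False → True = True
((U → ((U ∨ T) ∧ R)) → U) → (U → (U → (U → Q))) = False → True = True
R ∧ P = False ∧ True = False
(R ∧ P) → Q = False → False = True
(((U → ((U ∨ T) ∧ R)) → U) → (U → (U → (U → Q)))) ∨ ((R ∧ P) → Q) = True ∨ True = True
¬((((U → ((U ∨ T) ∧ R)) → U) → (U → (U → (U → Q)))) ∨ ((R ∧ P) → Q)) = ¬True = False
(T → ((T → Q) ∨ T)) → ¬((((U → ((U ∨ T) ∧ R)) → U) → (U → (U → (U → Q)))) ∨ ((R ∧ P) → Q)) = True → False = False

False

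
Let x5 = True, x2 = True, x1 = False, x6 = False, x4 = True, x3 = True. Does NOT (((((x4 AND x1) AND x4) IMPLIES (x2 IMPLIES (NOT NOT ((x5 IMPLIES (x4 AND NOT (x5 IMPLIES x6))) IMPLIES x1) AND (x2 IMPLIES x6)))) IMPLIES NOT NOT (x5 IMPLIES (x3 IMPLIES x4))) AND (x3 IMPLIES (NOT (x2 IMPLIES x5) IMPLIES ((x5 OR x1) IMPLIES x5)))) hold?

x4 AND x1 = True AND False = False
(x4 AND x1) AND x4 = False AND True = False
x5 IMPLIES x6 = True IMPLIES False = False
NOT (x5 IMPLIES x6) = NOT False = True
x4 AND NOT (x5 IMPLIES x6) = True AND True = True
x5 IMPLIES (x4 AND NOT (x5 IMPLIES x6)) = True IMPLIES True = True
(x5 IMPLIES (x4 AND NOT (x5 IMPLIES x6))) IMPLIES x1 = True IMPLIES False = False
NOT ((x5 IMPLIES (x4 AND NOT (x5 IMPLIES x6))) IMPLIES x1) = NOT False = True
NOT NOT ((x5 IMPLIES (x4 AND NOT (x5 IMPLIES x6))) IMPLIES x1) = NOT True = False
x2 IMPLIES x6 = True IMPLIES False = False
NOT NOT ((x5 IMPLIES (x4 AND NOT (x5 IMPLIES x6))) IMPLIES x1) AND (x2 IMPLIES x6) = False AND False = False
x2 IMPLIES (NOT NOT ((x5 IMPLIES (x4 AND NOT (x5 IMPLIES x6))) IMPLIES x1) AND (x2 IMPLIES x6)) = True IMPLIES False = False
((x4 AND x1) AND x4) IMPLIES (x2 IMPLIES (NOT NOT ((x5 IMPLIES (x4 AND NOT (x5 IMPLIES x6))) IMPLIES x1) AND (x2 IMPLIES x6))) = False IMPLIES False = True
x3 IMPLIES x4 = True IMPLIES True = True
x5 IMPLIES (x3 IMPLIES x4) = True IMPLIES True = True
NOT (x5 IMPLIES (x3 IMPLIES x4)) = NOT True = False
NOT NOT (x5 IMPLIES (x3 IMPLIES x4)) = NOT False = True
(((x4 AND x1) AND x4) IMPLIES (x2 IMPLIES (NOT NOT ((x5 IMPLIES (x4 AND NOT (x5 IMPLIES x6))) IMPLIES x1) AND (x2 IMPLIES x6)))) IMPLIES NOT NOT (x5 IMPLIES (x3 IMPLIES x4)) = True IMPLIES True = True
x2 IMPLIES x5 = True IMPLIES True = True
NOT (x2 IMPLIES x5) = NOT True = False
x5 OR x1 = True OR False = True
(x5 OR x1) IMPLIES x5 = True IMPLIES True = True
NOT (x2 IMPLIES x5) IMPLIES ((x5 OR x1) IMPLIES x5) = False IMPLIES True = True
x3 IMPLIES (NOT (x2 IMPLIES x5) IMPLIES ((x5 OR x1) IMPLIES x5)) = True IMPLIES True = True
((((x4 AND x1) AND x4) IMPLIES (x2 IMPLIES (NOT NOT ((x5 IMPLIES (x4 AND NOT (x5 IMPLIES x6))) IMPLIES x1) AND (x2 IMPLIES x6)))) IMPLIES NOT NOT (x5 IMPLIES (x3 IMPLIES x4))) AND (x3 IMPLIES (NOT (x2 IMPLIES x5) IMPLIES ((x5 OR x1) IMPLIES x5))) = True AND True = True
NOT (((((x4 AND x1) AND x4) IMPLIES (x2 IMPLIES (NOT NOT ((x5 IMPLIES (x4 AND NOT (x5 IMPLIES x6))) IMPLIES x1) AND (x2 IMPLIES x6)))) IMPLIES NOT NOT (x5 IMPLIES (x3 IMPLIES x4))) AND (x3 IMPLIES (NOT (x2 IMPLIES x5) IMPLIES ((x5 OR x1) IMPLIES x5)))) = NOT True = False

False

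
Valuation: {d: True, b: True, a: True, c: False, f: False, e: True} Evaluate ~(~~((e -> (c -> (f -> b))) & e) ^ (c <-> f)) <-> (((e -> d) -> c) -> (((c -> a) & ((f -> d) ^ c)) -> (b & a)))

f -> b = False -> True = True
c -> (f -> b) = False -> True = True
e -> (c -> (f -> b)) = True -> True = True
(e -> (c -> (f -> b))) & e = True & True = True
~((e -> (c -> (f -> b))) & e) = ~True = False
~~((e -> (c -> (f -> b))) & e) = ~False = True
c <-> f = False <-> False = True
~~((e -> (c -> (f -> b))) & e) ^ (c <-> f) = True ^ True = False
~(~~((e -> (c -> (f -> b))) & e) ^ (c <-> f)) = ~False = True
e -> d = True -> True = True
(e -> d) -> c = True -> False = False
c -> a = False -> True = True
f -> d = False -> True = True
(f -> d) ^ c = True ^ False = True
(c -> a) & ((f -> d) ^ c) = True & True = True
b & a = True & True = True
((c -> a) & ((f -> d) ^ c)) -> (b & a) = True -> True = True
((e -> d) -> c) -> (((c -> a) & ((f -> d) ^ c)) -> (b & a)) = False -> True = True
~(~~((e -> (c -> (f -> b))) & e) ^ (c <-> f)) <-> (((e -> d) -> c) -> (((c -> a) & ((f -> d) ^ c)) -> (b & a))) = True <-> True = True

True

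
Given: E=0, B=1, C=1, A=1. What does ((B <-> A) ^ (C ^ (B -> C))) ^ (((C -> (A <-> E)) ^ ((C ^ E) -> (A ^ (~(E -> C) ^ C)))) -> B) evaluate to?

B <-> A = 1 <-> 1 = 1
B -> C = 1 -> 1 = 1
C ^ (B -> C) = 1 ^ 1 = 0
(B <-> A) ^ (C ^ (B -> C)) = 1 ^ 0 = 1
A <-> E = 1 <-> 0 = 0
C -> (A <-> E) = 1 -> 0 = 0
C ^ E = 1 ^ 0 = 1
E -> C = 0 -> 1 = 1
~(E -> C) = ~1 = 0
~(E -> C) ^ C = 0 ^ 1 = 1
A ^ (~(E -> C) ^ C) = 1 ^ 1 = 0
(C ^ E) -> (A ^ (~(E -> C) ^ C)) = 1 -> 0 = 0
(C -> (A <-> E)) ^ ((C ^ E) -> (A ^ (~(E -> C) ^ C))) = 0 ^ 0 = 0
((C -> (A <-> E)) ^ ((C ^ E) -> (A ^ (~(E -> C) ^ C)))) -> B = 0 -> 1 = 1
((B <-> A) ^ (C ^ (B -> C))) ^ (((C -> (A <-> E)) ^ ((C ^ E) -> (A ^ (~(E -> C) ^ C)))) -> B) = 1 ^ 1 = 0

0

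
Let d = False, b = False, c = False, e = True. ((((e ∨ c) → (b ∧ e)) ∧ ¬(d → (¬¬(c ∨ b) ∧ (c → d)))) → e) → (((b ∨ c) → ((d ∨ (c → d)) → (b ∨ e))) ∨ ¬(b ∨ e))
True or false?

True

e ∨ c = True ∨ False = True
b ∧ e = False ∧ True = False
(e ∨ c) → (b ∧ e) = True → False = False
c ∨ b = False ∨ False = False
¬(c ∨ b) = ¬False = True
¬¬(c ∨ b) = ¬True = False
c → d = False → False = True
¬¬(c ∨ b) ∧ (c → d) = False ∧ True = False
d → (¬¬(c ∨ b) ∧ (c → d)) = False → False = True
¬(d → (¬¬(c ∨ b) ∧ (c → d))) = ¬True = False
((e ∨ c) → (b ∧ e)) ∧ ¬(d → (¬¬(c ∨ b) ∧ (c → d))) = False ∧ False = False
(((e ∨ c) → (b ∧ e)) ∧ ¬(d → (¬¬(c ∨ b) ∧ (c → d)))) → e = False → True = True
b ∨ c = False ∨ False = False
c → d = False → False = True
d ∨ (c → d) = False ∨ True = True
b ∨ e = False ∨ True = True
(d ∨ (c → d)) → (b ∨ e) = True → True = True
(b ∨ c) → ((d ∨ (c → d)) → (b ∨ e)) = False → True = True
b ∨ e = False ∨ True = True
¬(b ∨ e) = ¬True = False
((b ∨ c) → ((d ∨ (c → d)) → (b ∨ e))) ∨ ¬(b ∨ e) = True ∨ False = True
((((e ∨ c) → (b ∧ e)) ∧ ¬(d → (¬¬(c ∨ b) ∧ (c → d)))) → e) → (((b ∨ c) → ((d ∨ (c → d)) → (b ∨ e))) ∨ ¬(b ∨ e)) = True → True = True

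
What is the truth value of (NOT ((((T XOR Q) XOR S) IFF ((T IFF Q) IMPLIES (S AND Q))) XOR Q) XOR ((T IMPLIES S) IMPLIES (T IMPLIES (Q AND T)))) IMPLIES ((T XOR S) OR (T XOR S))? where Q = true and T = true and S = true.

true

Substituting Q=true, T=true, S=true:
T XOR Q = true XOR true = false
(T XOR Q) XOR S = false XOR true = true
T IFF Q = true IFF true = true
S AND Q = true AND true = true
(T IFF Q) IMPLIES (S AND Q) = true IMPLIES true = true
((T XOR Q) XOR S) IFF ((T IFF Q) IMPLIES (S AND Q)) = true IFF true = true
(((T XOR Q) XOR S) IFF ((T IFF Q) IMPLIES (S AND Q))) XOR Q = true XOR true = false
NOT ((((T XOR Q) XOR S) IFF ((T IFF Q) IMPLIES (S AND Q))) XOR Q) = NOT false = true
T IMPLIES S = true IMPLIES true = true
Q AND T = true AND true = true
T IMPLIES (Q AND T) = true IMPLIES true = true
(T IMPLIES S) IMPLIES (T IMPLIES (Q AND T)) = true IMPLIES true = true
NOT ((((T XOR Q) XOR S) IFF ((T IFF Q) IMPLIES (S AND Q))) XOR Q) XOR ((T IMPLIES S) IMPLIES (T IMPLIES (Q AND T))) = true XOR true = false
T XOR S = true XOR true = false
T XOR S = true XOR true = false
(T XOR S) OR (T XOR S) = false OR false = false
(NOT ((((T XOR Q) XOR S) IFF ((T IFF Q) IMPLIES (S AND Q))) XOR Q) XOR ((T IMPLIES S) IMPLIES (T IMPLIES (Q AND T)))) IMPLIES ((T XOR S) OR (T XOR S)) = false IMPLIES false = true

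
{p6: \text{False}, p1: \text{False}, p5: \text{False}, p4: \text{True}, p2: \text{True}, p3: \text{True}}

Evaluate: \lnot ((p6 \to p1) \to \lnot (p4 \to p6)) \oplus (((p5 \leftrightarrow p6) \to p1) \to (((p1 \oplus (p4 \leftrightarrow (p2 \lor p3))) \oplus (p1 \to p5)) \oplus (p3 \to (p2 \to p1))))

p6 \to p1 = \text{False} \to \text{False} = \text{True}
p4 \to p6 = \text{True} \to \text{False} = \text{False}
\lnot (p4 \to p6) = \lnot \text{False} = \text{True}
(p6 \to p1) \to \lnot (p4 \to p6) = \text{True} \to \text{True} = \text{True}
\lnot ((p6 \to p1) \to \lnot (p4 \to p6)) = \lnot \text{True} = \text{False}
p5 \leftrightarrow p6 = \text{False} \leftrightarrow \text{False} = \text{True}
(p5 \leftrightarrow p6) \to p1 = \text{True} \to \text{False} = \text{False}
p2 \lor p3 = \text{True} \lor \text{True} = \text{True}
p4 \leftrightarrow (p2 \lor p3) = \text{True} \leftrightarrow \text{True} = \text{True}
p1 \oplus (p4 \leftrightarrow (p2 \lor p3)) = \text{False} \oplus \text{True} = \text{True}
p1 \to p5 = \text{False} \to \text{False} = \text{True}
(p1 \oplus (p4 \leftrightarrow (p2 \lor p3))) \oplus (p1 \to p5) = \text{True} \oplus \text{True} = \text{False}
p2 \to p1 = \text{True} \to \text{False} = \text{False}
p3 \to (p2 \to p1) = \text{True} \to \text{False} = \text{False}
((p1 \oplus (p4 \leftrightarrow (p2 \lor p3))) \oplus (p1 \to p5)) \oplus (p3 \to (p2 \to p1)) = \text{False} \oplus \text{False} = \text{False}
((p5 \leftrightarrow p6) \to p1) \to (((p1 \oplus (p4 \leftrightarrow (p2 \lor p3))) \oplus (p1 \to p5)) \oplus (p3 \to (p2 \to p1))) = \text{False} \to \text{False} = \text{True}
\lnot ((p6 \to p1) \to \lnot (p4 \to p6)) \oplus (((p5 \leftrightarrow p6) \to p1) \to (((p1 \oplus (p4 \leftrightarrow (p2 \lor p3))) \oplus (p1 \to p5)) \oplus (p3 \to (p2 \to p1)))) = \text{False} \oplus \text{True} = \text{True}

\text{True}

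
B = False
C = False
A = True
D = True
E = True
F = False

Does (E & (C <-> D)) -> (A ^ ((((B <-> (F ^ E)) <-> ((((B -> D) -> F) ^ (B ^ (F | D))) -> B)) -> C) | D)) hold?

C <-> D = False <-> True = False
E & (C <-> D) = True & False = False
F ^ E = False ^ True = True
B <-> (F ^ E) = False <-> True = False
B -> D = False -> True = True
(B -> D) -> F = True -> False = False
F | D = False | True = True
B ^ (F | D) = False ^ True = True
((B -> D) -> F) ^ (B ^ (F | D)) = False ^ True = True
(((B -> D) -> F) ^ (B ^ (F | D))) -> B = True -> False = False
(B <-> (F ^ E)) <-> ((((B -> D) -> F) ^ (B ^ (F | D))) -> B) = False <-> False = True
((B <-> (F ^ E)) <-> ((((B -> D) -> F) ^ (B ^ (F | D))) -> B)) -> C = True -> False = False
(((B <-> (F ^ E)) <-> ((((B -> D) -> F) ^ (B ^ (F | D))) -> B)) -> C) | D = False | True = True
A ^ ((((B <-> (F ^ E)) <-> ((((B -> D) -> F) ^ (B ^ (F | D))) -> B)) -> C) | D) = True ^ True = False
(E & (C <-> D)) -> (A ^ ((((B <-> (F ^ E)) <-> ((((B -> D) -> F) ^ (B ^ (F | D))) -> B)) -> C) | D)) = False -> False = True

True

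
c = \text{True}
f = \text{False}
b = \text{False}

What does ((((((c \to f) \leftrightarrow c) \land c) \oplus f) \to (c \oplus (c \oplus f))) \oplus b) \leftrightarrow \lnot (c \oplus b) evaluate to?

Substituting c=\text{True}, f=\text{False}, b=\text{False}:
c \to f = \text{True} \to \text{False} = \text{False}
(c \to f) \leftrightarrow c = \text{False} \leftrightarrow \text{True} = \text{False}
((c \to f) \leftrightarrow c) \land c = \text{False} \land \text{True} = \text{False}
(((c \to f) \leftrightarrow c) \land c) \oplus f = \text{False} \oplus \text{False} = \text{False}
c \oplus f = \text{True} \oplus \text{False} = \text{True}
c \oplus (c \oplus f) = \text{True} \oplus \text{True} = \text{False}
((((c \to f) \leftrightarrow c) \land c) \oplus f) \to (c \oplus (c \oplus f)) = \text{False} \to \text{False} = \text{True}
(((((c \to f) \leftrightarrow c) \land c) \oplus f) \to (c \oplus (c \oplus f))) \oplus b = \text{True} \oplus \text{False} = \text{True}
c \oplus b = \text{True} \oplus \text{False} = \text{True}
\lnot (c \oplus b) = \lnot \text{True} = \text{False}
((((((c \to f) \leftrightarrow c) \land c) \oplus f) \to (c \oplus (c \oplus f))) \oplus b) \leftrightarrow \lnot (c \oplus b) = \text{True} \leftrightarrow \text{False} = \text{False}

\text{False}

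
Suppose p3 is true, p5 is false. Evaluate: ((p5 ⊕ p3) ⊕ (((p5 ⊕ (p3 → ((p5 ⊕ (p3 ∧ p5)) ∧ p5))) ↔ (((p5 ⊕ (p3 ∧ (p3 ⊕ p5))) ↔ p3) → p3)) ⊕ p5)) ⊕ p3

False

p5 ⊕ p3 = False ⊕ True = True
p3 ∧ p5 = True ∧ False = False
p5 ⊕ (p3 ∧ p5) = False ⊕ False = False
(p5 ⊕ (p3 ∧ p5)) ∧ p5 = False ∧ False = False
p3 → ((p5 ⊕ (p3 ∧ p5)) ∧ p5) = True → False = False
p5 ⊕ (p3 → ((p5 ⊕ (p3 ∧ p5)) ∧ p5)) = False ⊕ False = False
p3 ⊕ p5 = True ⊕ False = True
p3 ∧ (p3 ⊕ p5) = True ∧ True = True
p5 ⊕ (p3 ∧ (p3 ⊕ p5)) = False ⊕ True = True
(p5 ⊕ (p3 ∧ (p3 ⊕ p5))) ↔ p3 = True ↔ True = True
((p5 ⊕ (p3 ∧ (p3 ⊕ p5))) ↔ p3) → p3 = True → True = True
(p5 ⊕ (p3 → ((p5 ⊕ (p3 ∧ p5)) ∧ p5))) ↔ (((p5 ⊕ (p3 ∧ (p3 ⊕ p5))) ↔ p3) → p3) = False ↔ True = False
((p5 ⊕ (p3 → ((p5 ⊕ (p3 ∧ p5)) ∧ p5))) ↔ (((p5 ⊕ (p3 ∧ (p3 ⊕ p5))) ↔ p3) → p3)) ⊕ p5 = False ⊕ False = False
(p5 ⊕ p3) ⊕ (((p5 ⊕ (p3 → ((p5 ⊕ (p3 ∧ p5)) ∧ p5))) ↔ (((p5 ⊕ (p3 ∧ (p3 ⊕ p5))) ↔ p3) → p3)) ⊕ p5) = True ⊕ False = True
((p5 ⊕ p3) ⊕ (((p5 ⊕ (p3 → ((p5 ⊕ (p3 ∧ p5)) ∧ p5))) ↔ (((p5 ⊕ (p3 ∧ (p3 ⊕ p5))) ↔ p3) → p3)) ⊕ p5)) ⊕ p3 = True ⊕ True = False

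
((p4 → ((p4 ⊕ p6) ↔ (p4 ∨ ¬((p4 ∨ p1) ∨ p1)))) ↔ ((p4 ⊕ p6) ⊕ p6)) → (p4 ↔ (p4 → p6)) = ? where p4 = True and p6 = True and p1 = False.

p4 ⊕ p6 = True ⊕ True = False
p4 ∨ p1 = True ∨ False = True
(p4 ∨ p1) ∨ p1 = True ∨ False = True
¬((p4 ∨ p1) ∨ p1) = ¬True = False
p4 ∨ ¬((p4 ∨ p1) ∨ p1) = True ∨ False = True
(p4 ⊕ p6) ↔ (p4 ∨ ¬((p4 ∨ p1) ∨ p1)) = False ↔ True = False
p4 → ((p4 ⊕ p6) ↔ (p4 ∨ ¬((p4 ∨ p1) ∨ p1))) = True → False = False
p4 ⊕ p6 = True ⊕ True = False
(p4 ⊕ p6) ⊕ p6 = False ⊕ True = True
(p4 → ((p4 ⊕ p6) ↔ (p4 ∨ ¬((p4 ∨ p1) ∨ p1)))) ↔ ((p4 ⊕ p6) ⊕ p6) = False ↔ True = False
p4 → p6 = True → True = True
p4 ↔ (p4 → p6) = True ↔ True = True
((p4 → ((p4 ⊕ p6) ↔ (p4 ∨ ¬((p4 ∨ p1) ∨ p1)))) ↔ ((p4 ⊕ p6) ⊕ p6)) → (p4 ↔ (p4 → p6)) = False → True = True

True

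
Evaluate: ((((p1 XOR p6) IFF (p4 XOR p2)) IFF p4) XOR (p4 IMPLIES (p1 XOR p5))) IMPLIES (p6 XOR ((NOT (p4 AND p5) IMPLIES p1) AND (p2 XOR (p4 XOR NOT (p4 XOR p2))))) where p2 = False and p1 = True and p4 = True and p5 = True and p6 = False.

p1 XOR p6 = True XOR False = True
p4 XOR p2 = True XOR False = True
(p1 XOR p6) IFF (p4 XOR p2) = True IFF True = True
((p1 XOR p6) IFF (p4 XOR p2)) IFF p4 = True IFF True = True
p1 XOR p5 = True XOR True = False
p4 IMPLIES (p1 XOR p5) = True IMPLIES False = False
(((p1 XOR p6) IFF (p4 XOR p2)) IFF p4) XOR (p4 IMPLIES (p1 XOR p5)) = True XOR False = True
p4 AND p5 = True AND True = True
NOT (p4 AND p5) = NOT True = False
NOT (p4 AND p5) IMPLIES p1 = False IMPLIES True = True
p4 XOR p2 = True XOR False = True
NOT (p4 XOR p2) = NOT True = False
p4 XOR NOT (p4 XOR p2) = True XOR False = True
p2 XOR (p4 XOR NOT (p4 XOR p2)) = False XOR True = True
(NOT (p4 AND p5) IMPLIES p1) AND (p2 XOR (p4 XOR NOT (p4 XOR p2))) = True AND True = True
p6 XOR ((NOT (p4 AND p5) IMPLIES p1) AND (p2 XOR (p4 XOR NOT (p4 XOR p2)))) = False XOR True = True
((((p1 XOR p6) IFF (p4 XOR p2)) IFF p4) XOR (p4 IMPLIES (p1 XOR p5))) IMPLIES (p6 XOR ((NOT (p4 AND p5) IMPLIES p1) AND (p2 XOR (p4 XOR NOT (p4 XOR p2))))) = True IMPLIES True = True

True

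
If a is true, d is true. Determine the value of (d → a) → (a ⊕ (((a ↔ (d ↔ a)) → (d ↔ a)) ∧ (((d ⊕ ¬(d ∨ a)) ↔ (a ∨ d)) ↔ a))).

False

Substituting a=True, d=True:
d → a = True → True = True
d ↔ a = True ↔ True = True
a ↔ (d ↔ a) = True ↔ True = True
d ↔ a = True ↔ True = True
(a ↔ (d ↔ a)) → (d ↔ a) = True → True = True
d ∨ a = True ∨ True = True
¬(d ∨ a) = ¬True = False
d ⊕ ¬(d ∨ a) = True ⊕ False = True
a ∨ d = True ∨ True = True
(d ⊕ ¬(d ∨ a)) ↔ (a ∨ d) = True ↔ True = True
((d ⊕ ¬(d ∨ a)) ↔ (a ∨ d)) ↔ a = True ↔ True = True
((a ↔ (d ↔ a)) → (d ↔ a)) ∧ (((d ⊕ ¬(d ∨ a)) ↔ (a ∨ d)) ↔ a) = True ∧ True = True
a ⊕ (((a ↔ (d ↔ a)) → (d ↔ a)) ∧ (((d ⊕ ¬(d ∨ a)) ↔ (a ∨ d)) ↔ a)) = True ⊕ True = False
(d → a) → (a ⊕ (((a ↔ (d ↔ a)) → (d ↔ a)) ∧ (((d ⊕ ¬(d ∨ a)) ↔ (a ∨ d)) ↔ a))) = True → False = False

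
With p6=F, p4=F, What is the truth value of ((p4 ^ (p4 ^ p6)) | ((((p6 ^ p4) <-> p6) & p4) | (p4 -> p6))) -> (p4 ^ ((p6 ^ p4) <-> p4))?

T

p4 ^ p6 = F ^ F = F
p4 ^ (p4 ^ p6) = F ^ F = F
p6 ^ p4 = F ^ F = F
(p6 ^ p4) <-> p6 = F <-> F = T
((p6 ^ p4) <-> p6) & p4 = T & F = F
p4 -> p6 = F -> F = T
(((p6 ^ p4) <-> p6) & p4) | (p4 -> p6) = F | T = T
(p4 ^ (p4 ^ p6)) | ((((p6 ^ p4) <-> p6) & p4) | (p4 -> p6)) = F | T = T
p6 ^ p4 = F ^ F = F
(p6 ^ p4) <-> p4 = F <-> F = T
p4 ^ ((p6 ^ p4) <-> p4) = F ^ T = T
((p4 ^ (p4 ^ p6)) | ((((p6 ^ p4) <-> p6) & p4) | (p4 -> p6))) -> (p4 ^ ((p6 ^ p4) <-> p4)) = T -> T = T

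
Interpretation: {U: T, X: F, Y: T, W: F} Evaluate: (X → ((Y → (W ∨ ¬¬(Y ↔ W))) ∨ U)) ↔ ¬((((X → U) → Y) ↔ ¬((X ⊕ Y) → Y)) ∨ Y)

Substituting U=T, X=F, Y=T, W=F:
Y ↔ W = T ↔ F = F
¬(Y ↔ W) = ¬F = T
¬¬(Y ↔ W) = ¬T = F
W ∨ ¬¬(Y ↔ W) = F ∨ F = F
Y → (W ∨ ¬¬(Y ↔ W)) = T → F = F
(Y → (W ∨ ¬¬(Y ↔ W))) ∨ U = F ∨ T = T
X → ((Y → (W ∨ ¬¬(Y ↔ W))) ∨ U) = F → T = T
X → U = F → T = T
(X → U) → Y = T → T = T
X ⊕ Y = F ⊕ T = T
(X ⊕ Y) → Y = T → T = T
¬((X ⊕ Y) → Y) = ¬T = F
((X → U) → Y) ↔ ¬((X ⊕ Y) → Y) = T ↔ F = F
(((X → U) → Y) ↔ ¬((X ⊕ Y) → Y)) ∨ Y = F ∨ T = T
¬((((X → U) → Y) ↔ ¬((X ⊕ Y) → Y)) ∨ Y) = ¬T = F
(X → ((Y → (W ∨ ¬¬(Y ↔ W))) ∨ U)) ↔ ¬((((X → U) → Y) ↔ ¬((X ⊕ Y) → Y)) ∨ Y) = T ↔ F = F

F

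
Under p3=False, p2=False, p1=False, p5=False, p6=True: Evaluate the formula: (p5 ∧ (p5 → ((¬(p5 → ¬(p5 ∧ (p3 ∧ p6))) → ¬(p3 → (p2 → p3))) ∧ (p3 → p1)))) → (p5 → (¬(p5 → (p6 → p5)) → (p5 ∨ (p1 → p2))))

True

p3 ∧ p6 = False ∧ True = False
p5 ∧ (p3 ∧ p6) = False ∧ False = False
¬(p5 ∧ (p3 ∧ p6)) = ¬False = True
p5 → ¬(p5 ∧ (p3 ∧ p6)) = False → True = True
¬(p5 → ¬(p5 ∧ (p3 ∧ p6))) = ¬True = False
p2 → p3 = False → False = True
p3 → (p2 → p3) = False → True = True
¬(p3 → (p2 → p3)) = ¬True = False
¬(p5 → ¬(p5 ∧ (p3 ∧ p6))) → ¬(p3 → (p2 → p3)) = False → False = True
p3 → p1 = False → False = True
(¬(p5 → ¬(p5 ∧ (p3 ∧ p6))) → ¬(p3 → (p2 → p3))) ∧ (p3 → p1) = True ∧ True = True
p5 → ((¬(p5 → ¬(p5 ∧ (p3 ∧ p6))) → ¬(p3 → (p2 → p3))) ∧ (p3 → p1)) = False → True = True
p5 ∧ (p5 → ((¬(p5 → ¬(p5 ∧ (p3 ∧ p6))) → ¬(p3 → (p2 → p3))) ∧ (p3 → p1))) = False ∧ True = False
p6 → p5 = True → False = False
p5 → (p6 → p5) = False → False = True
¬(p5 → (p6 → p5)) = ¬True = False
p1 → p2 = False → False = True
p5 ∨ (p1 → p2) = False ∨ True = True
¬(p5 → (p6 → p5)) → (p5 ∨ (p1 → p2)) = False → True = True
p5 → (¬(p5 → (p6 → p5)) → (p5 ∨ (p1 → p2))) = False → True = True
(p5 ∧ (p5 → ((¬(p5 → ¬(p5 ∧ (p3 ∧ p6))) → ¬(p3 → (p2 → p3))) ∧ (p3 → p1)))) → (p5 → (¬(p5 → (p6 → p5)) → (p5 ∨ (p1 → p2)))) = False → True = True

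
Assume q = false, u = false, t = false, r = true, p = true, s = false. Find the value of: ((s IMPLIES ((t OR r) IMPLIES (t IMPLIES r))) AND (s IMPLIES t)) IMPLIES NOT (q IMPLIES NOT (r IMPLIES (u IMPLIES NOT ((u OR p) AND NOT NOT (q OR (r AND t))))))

false

t OR r = false OR true = true
t IMPLIES r = false IMPLIES true = true
(t OR r) IMPLIES (t IMPLIES r) = true IMPLIES true = true
s IMPLIES ((t OR r) IMPLIES (t IMPLIES r)) = false IMPLIES true = true
s IMPLIES t = false IMPLIES false = true
(s IMPLIES ((t OR r) IMPLIES (t IMPLIES r))) AND (s IMPLIES t) = true AND true = true
u OR p = false OR true = true
r AND t = true AND false = false
q OR (r AND t) = false OR false = false
NOT (q OR (r AND t)) = NOT false = true
NOT NOT (q OR (r AND t)) = NOT true = false
(u OR p) AND NOT NOT (q OR (r AND t)) = true AND false = false
NOT ((u OR p) AND NOT NOT (q OR (r AND t))) = NOT false = true
u IMPLIES NOT ((u OR p) AND NOT NOT (q OR (r AND t))) = false IMPLIES true = true
r IMPLIES (u IMPLIES NOT ((u OR p) AND NOT NOT (q OR (r AND t)))) = true IMPLIES true = true
NOT (r IMPLIES (u IMPLIES NOT ((u OR p) AND NOT NOT (q OR (r AND t))))) = NOT true = false
q IMPLIES NOT (r IMPLIES (u IMPLIES NOT ((u OR p) AND NOT NOT (q OR (r AND t))))) = false IMPLIES false = true
NOT (q IMPLIES NOT (r IMPLIES (u IMPLIES NOT ((u OR p) AND NOT NOT (q OR (r AND t)))))) = NOT true = false
((s IMPLIES ((t OR r) IMPLIES (t IMPLIES r))) AND (s IMPLIES t)) IMPLIES NOT (q IMPLIES NOT (r IMPLIES (u IMPLIES NOT ((u OR p) AND NOT NOT (q OR (r AND t)))))) = true IMPLIES false = false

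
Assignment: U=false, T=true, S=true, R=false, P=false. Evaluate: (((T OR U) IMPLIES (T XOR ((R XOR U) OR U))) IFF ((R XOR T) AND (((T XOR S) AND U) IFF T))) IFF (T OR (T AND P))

T OR U = true OR false = true
R XOR U = false XOR false = false
(R XOR U) OR U = false OR false = false
T XOR ((R XOR U) OR U) = true XOR false = true
(T OR U) IMPLIES (T XOR ((R XOR U) OR U)) = true IMPLIES true = true
R XOR T = false XOR true = true
T XOR S = true XOR true = false
(T XOR S) AND U = false AND false = false
((T XOR S) AND U) IFF T = false IFF true = false
(R XOR T) AND (((T XOR S) AND U) IFF T) = true AND false = false
((T OR U) IMPLIES (T XOR ((R XOR U) OR U))) IFF ((R XOR T) AND (((T XOR S) AND U) IFF T)) = true IFF false = false
T AND P = true AND false = false
T OR (T AND P) = true OR false = true
(((T OR U) IMPLIES (T XOR ((R XOR U) OR U))) IFF ((R XOR T) AND (((T XOR S) AND U) IFF T))) IFF (T OR (T AND P)) = false IFF true = false

false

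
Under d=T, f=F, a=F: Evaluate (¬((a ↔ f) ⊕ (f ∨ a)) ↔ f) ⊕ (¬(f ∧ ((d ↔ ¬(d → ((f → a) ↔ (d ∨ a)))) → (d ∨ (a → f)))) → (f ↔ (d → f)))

a ↔ f = F ↔ F = T
f ∨ a = F ∨ F = F
(a ↔ f) ⊕ (f ∨ a) = T ⊕ F = T
¬((a ↔ f) ⊕ (f ∨ a)) = ¬T = F
¬((a ↔ f) ⊕ (f ∨ a)) ↔ f = F ↔ F = T
f → a = F → F = T
d ∨ a = T ∨ F = T
(f → a) ↔ (d ∨ a) = T ↔ T = T
d → ((f → a) ↔ (d ∨ a)) = T → T = T
¬(d → ((f → a) ↔ (d ∨ a))) = ¬T = F
d ↔ ¬(d → ((f → a) ↔ (d ∨ a))) = T ↔ F = F
a → f = F → F = T
d ∨ (a → f) = T ∨ T = T
(d ↔ ¬(d → ((f → a) ↔ (d ∨ a)))) → (d ∨ (a → f)) = F → T = T
f ∧ ((d ↔ ¬(d → ((f → a) ↔ (d ∨ a)))) → (d ∨ (a → f))) = F ∧ T = F
¬(f ∧ ((d ↔ ¬(d → ((f → a) ↔ (d ∨ a)))) → (d ∨ (a → f)))) = ¬F = T
d → f = T → F = F
f ↔ (d → f) = F ↔ F = T
¬(f ∧ ((d ↔ ¬(d → ((f → a) ↔ (d ∨ a)))) → (d ∨ (a → f)))) → (f ↔ (d → f)) = T → T = T
(¬((a ↔ f) ⊕ (f ∨ a)) ↔ f) ⊕ (¬(f ∧ ((d ↔ ¬(d → ((f → a) ↔ (d ∨ a)))) → (d ∨ (a → f)))) → (f ↔ (d → f))) = T ⊕ T = F

F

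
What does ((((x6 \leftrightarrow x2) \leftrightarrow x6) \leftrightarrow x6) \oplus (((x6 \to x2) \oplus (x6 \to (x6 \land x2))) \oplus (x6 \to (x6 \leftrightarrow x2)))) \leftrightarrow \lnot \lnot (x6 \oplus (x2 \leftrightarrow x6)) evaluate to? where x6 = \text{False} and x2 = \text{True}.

\text{False}

x6 \leftrightarrow x2 = \text{False} \leftrightarrow \text{True} = \text{False}
(x6 \leftrightarrow x2) \leftrightarrow x6 = \text{False} \leftrightarrow \text{False} = \text{True}
((x6 \leftrightarrow x2) \leftrightarrow x6) \leftrightarrow x6 = \text{True} \leftrightarrow \text{False} = \text{False}
x6 \to x2 = \text{False} \to \text{True} = \text{True}
x6 \land x2 = \text{False} \land \text{True} = \text{False}
x6 \to (x6 \land x2) = \text{False} \to \text{False} = \text{True}
(x6 \to x2) \oplus (x6 \to (x6 \land x2)) = \text{True} \oplus \text{True} = \text{False}
x6 \leftrightarrow x2 = \text{False} \leftrightarrow \text{True} = \text{False}
x6 \to (x6 \leftrightarrow x2) = \text{False} \to \text{False} = \text{True}
((x6 \to x2) \oplus (x6 \to (x6 \land x2))) \oplus (x6 \to (x6 \leftrightarrow x2)) = \text{False} \oplus \text{True} = \text{True}
(((x6 \leftrightarrow x2) \leftrightarrow x6) \leftrightarrow x6) \oplus (((x6 \to x2) \oplus (x6 \to (x6 \land x2))) \oplus (x6 \to (x6 \leftrightarrow x2))) = \text{False} \oplus \text{True} = \text{True}
x2 \leftrightarrow x6 = \text{True} \leftrightarrow \text{False} = \text{False}
x6 \oplus (x2 \leftrightarrow x6) = \text{False} \oplus \text{False} = \text{False}
\lnot (x6 \oplus (x2 \leftrightarrow x6)) = \lnot \text{False} = \text{True}
\lnot \lnot (x6 \oplus (x2 \leftrightarrow x6)) = \lnot \text{True} = \text{False}
((((x6 \leftrightarrow x2) \leftrightarrow x6) \leftrightarrow x6) \oplus (((x6 \to x2) \oplus (x6 \to (x6 \land x2))) \oplus (x6 \to (x6 \leftrightarrow x2)))) \leftrightarrow \lnot \lnot (x6 \oplus (x2 \leftrightarrow x6)) = \text{True} \leftrightarrow \text{False} = \text{False}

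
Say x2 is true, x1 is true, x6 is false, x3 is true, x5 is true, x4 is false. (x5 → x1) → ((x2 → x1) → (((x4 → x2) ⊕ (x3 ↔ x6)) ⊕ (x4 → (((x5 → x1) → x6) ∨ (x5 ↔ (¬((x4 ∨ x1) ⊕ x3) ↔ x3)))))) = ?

F

x5 → x1 = T → T = T
x2 → x1 = T → T = T
x4 → x2 = F → T = T
x3 ↔ x6 = T ↔ F = F
(x4 → x2) ⊕ (x3 ↔ x6) = T ⊕ F = T
x5 → x1 = T → T = T
(x5 → x1) → x6 = T → F = F
x4 ∨ x1 = F ∨ T = T
(x4 ∨ x1) ⊕ x3 = T ⊕ T = F
¬((x4 ∨ x1) ⊕ x3) = ¬F = T
¬((x4 ∨ x1) ⊕ x3) ↔ x3 = T ↔ T = T
x5 ↔ (¬((x4 ∨ x1) ⊕ x3) ↔ x3) = T ↔ T = T
((x5 → x1) → x6) ∨ (x5 ↔ (¬((x4 ∨ x1) ⊕ x3) ↔ x3)) = F ∨ T = T
x4 → (((x5 → x1) → x6) ∨ (x5 ↔ (¬((x4 ∨ x1) ⊕ x3) ↔ x3))) = F → T = T
((x4 → x2) ⊕ (x3 ↔ x6)) ⊕ (x4 → (((x5 → x1) → x6) ∨ (x5 ↔ (¬((x4 ∨ x1) ⊕ x3) ↔ x3)))) = T ⊕ T = F
(x2 → x1) → (((x4 → x2) ⊕ (x3 ↔ x6)) ⊕ (x4 → (((x5 → x1) → x6) ∨ (x5 ↔ (¬((x4 ∨ x1) ⊕ x3) ↔ x3))))) = T → F = F
(x5 → x1) → ((x2 → x1) → (((x4 → x2) ⊕ (x3 ↔ x6)) ⊕ (x4 → (((x5 → x1) → x6) ∨ (x5 ↔ (¬((x4 ∨ x1) ⊕ x3) ↔ x3)))))) = T → F = F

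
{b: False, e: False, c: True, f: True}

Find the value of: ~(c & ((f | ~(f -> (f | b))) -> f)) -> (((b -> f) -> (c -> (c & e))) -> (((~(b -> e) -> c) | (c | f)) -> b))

Substituting b=False, e=False, c=True, f=True:
f | b = True | False = True
f -> (f | b) = True -> True = True
~(f -> (f | b)) = ~True = False
f | ~(f -> (f | b)) = True | False = True
(f | ~(f -> (f | b))) -> f = True -> True = True
c & ((f | ~(f -> (f | b))) -> f) = True & True = True
~(c & ((f | ~(f -> (f | b))) -> f)) = ~True = False
b -> f = False -> True = True
c & e = True & False = False
c -> (c & e) = True -> False = False
(b -> f) -> (c -> (c & e)) = True -> False = False
b -> e = False -> False = True
~(b -> e) = ~True = False
~(b -> e) -> c = False -> True = True
c | f = True | True = True
(~(b -> e) -> c) | (c | f) = True | True = True
((~(b -> e) -> c) | (c | f)) -> b = True -> False = False
((b -> f) -> (c -> (c & e))) -> (((~(b -> e) -> c) | (c | f)) -> b) = False -> False = True
~(c & ((f | ~(f -> (f | b))) -> f)) -> (((b -> f) -> (c -> (c & e))) -> (((~(b -> e) -> c) | (c | f)) -> b)) = False -> True = True

True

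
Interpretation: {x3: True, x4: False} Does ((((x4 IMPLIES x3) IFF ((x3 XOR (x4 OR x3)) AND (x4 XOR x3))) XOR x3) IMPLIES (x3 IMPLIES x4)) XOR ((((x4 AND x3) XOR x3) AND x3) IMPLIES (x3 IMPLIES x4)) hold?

False

x4 IMPLIES x3 = False IMPLIES True = True
x4 OR x3 = False OR True = True
x3 XOR (x4 OR x3) = True XOR True = False
x4 XOR x3 = False XOR True = True
(x3 XOR (x4 OR x3)) AND (x4 XOR x3) = False AND True = False
(x4 IMPLIES x3) IFF ((x3 XOR (x4 OR x3)) AND (x4 XOR x3)) = True IFF False = False
((x4 IMPLIES x3) IFF ((x3 XOR (x4 OR x3)) AND (x4 XOR x3))) XOR x3 = False XOR True = True
x3 IMPLIES x4 = True IMPLIES False = False
(((x4 IMPLIES x3) IFF ((x3 XOR (x4 OR x3)) AND (x4 XOR x3))) XOR x3) IMPLIES (x3 IMPLIES x4) = True IMPLIES False = False
x4 AND x3 = False AND True = False
(x4 AND x3) XOR x3 = False XOR True = True
((x4 AND x3) XOR x3) AND x3 = True AND True = True
x3 IMPLIES x4 = True IMPLIES False = False
(((x4 AND x3) XOR x3) AND x3) IMPLIES (x3 IMPLIES x4) = True IMPLIES False = False
((((x4 IMPLIES x3) IFF ((x3 XOR (x4 OR x3)) AND (x4 XOR x3))) XOR x3) IMPLIES (x3 IMPLIES x4)) XOR ((((x4 AND x3) XOR x3) AND x3) IMPLIES (x3 IMPLIES x4)) = False XOR False = False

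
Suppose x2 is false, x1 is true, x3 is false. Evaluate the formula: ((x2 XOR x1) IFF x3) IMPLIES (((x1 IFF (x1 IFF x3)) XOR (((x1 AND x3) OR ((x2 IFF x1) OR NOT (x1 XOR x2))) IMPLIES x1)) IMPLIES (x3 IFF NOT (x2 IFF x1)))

True

x2 XOR x1 = False XOR True = True
(x2 XOR x1) IFF x3 = True IFF False = False
x1 IFF x3 = True IFF False = False
x1 IFF (x1 IFF x3) = True IFF False = False
x1 AND x3 = True AND False = False
x2 IFF x1 = False IFF True = False
x1 XOR x2 = True XOR False = True
NOT (x1 XOR x2) = NOT True = False
(x2 IFF x1) OR NOT (x1 XOR x2) = False OR False = False
(x1 AND x3) OR ((x2 IFF x1) OR NOT (x1 XOR x2)) = False OR False = False
((x1 AND x3) OR ((x2 IFF x1) OR NOT (x1 XOR x2))) IMPLIES x1 = False IMPLIES True = True
(x1 IFF (x1 IFF x3)) XOR (((x1 AND x3) OR ((x2 IFF x1) OR NOT (x1 XOR x2))) IMPLIES x1) = False XOR True = True
x2 IFF x1 = False IFF True = False
NOT (x2 IFF x1) = NOT False = True
x3 IFF NOT (x2 IFF x1) = False IFF True = False
((x1 IFF (x1 IFF x3)) XOR (((x1 AND x3) OR ((x2 IFF x1) OR NOT (x1 XOR x2))) IMPLIES x1)) IMPLIES (x3 IFF NOT (x2 IFF x1)) = True IMPLIES False = False
((x2 XOR x1) IFF x3) IMPLIES (((x1 IFF (x1 IFF x3)) XOR (((x1 AND x3) OR ((x2 IFF x1) OR NOT (x1 XOR x2))) IMPLIES x1)) IMPLIES (x3 IFF NOT (x2 IFF x1))) = False IMPLIES False = True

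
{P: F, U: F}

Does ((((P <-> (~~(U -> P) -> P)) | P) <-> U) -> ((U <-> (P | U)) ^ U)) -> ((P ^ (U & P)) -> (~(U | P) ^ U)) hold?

T

U -> P = F -> F = T
~(U -> P) = ~T = F
~~(U -> P) = ~F = T
~~(U -> P) -> P = T -> F = F
P <-> (~~(U -> P) -> P) = F <-> F = T
(P <-> (~~(U -> P) -> P)) | P = T | F = T
((P <-> (~~(U -> P) -> P)) | P) <-> U = T <-> F = F
P | U = F | F = F
U <-> (P | U) = F <-> F = T
(U <-> (P | U)) ^ U = T ^ F = T
(((P <-> (~~(U -> P) -> P)) | P) <-> U) -> ((U <-> (P | U)) ^ U) = F -> T = T
U & P = F & F = F
P ^ (U & P) = F ^ F = F
U | P = F | F = F
~(U | P) = ~F = T
~(U | P) ^ U = T ^ F = T
(P ^ (U & P)) -> (~(U | P) ^ U) = F -> T = T
((((P <-> (~~(U -> P) -> P)) | P) <-> U) -> ((U <-> (P | U)) ^ U)) -> ((P ^ (U & P)) -> (~(U | P) ^ U)) = T -> T = T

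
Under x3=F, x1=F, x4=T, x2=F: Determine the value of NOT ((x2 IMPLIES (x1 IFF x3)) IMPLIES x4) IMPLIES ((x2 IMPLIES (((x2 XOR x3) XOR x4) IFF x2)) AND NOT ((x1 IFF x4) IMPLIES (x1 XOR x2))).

x1 IFF x3 = F IFF F = T
x2 IMPLIES (x1 IFF x3) = F IMPLIES T = T
(x2 IMPLIES (x1 IFF x3)) IMPLIES x4 = T IMPLIES T = T
NOT ((x2 IMPLIES (x1 IFF x3)) IMPLIES x4) = NOT T = F
x2 XOR x3 = F XOR F = F
(x2 XOR x3) XOR x4 = F XOR T = T
((x2 XOR x3) XOR x4) IFF x2 = T IFF F = F
x2 IMPLIES (((x2 XOR x3) XOR x4) IFF x2) = F IMPLIES F = T
x1 IFF x4 = F IFF T = F
x1 XOR x2 = F XOR F = F
(x1 IFF x4) IMPLIES (x1 XOR x2) = F IMPLIES F = T
NOT ((x1 IFF x4) IMPLIES (x1 XOR x2)) = NOT T = F
(x2 IMPLIES (((x2 XOR x3) XOR x4) IFF x2)) AND NOT ((x1 IFF x4) IMPLIES (x1 XOR x2)) = T AND F = F
NOT ((x2 IMPLIES (x1 IFF x3)) IMPLIES x4) IMPLIES ((x2 IMPLIES (((x2 XOR x3) XOR x4) IFF x2)) AND NOT ((x1 IFF x4) IMPLIES (x1 XOR x2))) = F IMPLIES F = T

T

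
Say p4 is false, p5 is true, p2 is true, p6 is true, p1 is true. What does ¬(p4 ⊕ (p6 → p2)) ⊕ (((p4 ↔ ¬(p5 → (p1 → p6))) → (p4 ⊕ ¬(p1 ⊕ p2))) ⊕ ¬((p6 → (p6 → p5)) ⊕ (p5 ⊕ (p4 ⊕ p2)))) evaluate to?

p6 → p2 = True → True = True
p4 ⊕ (p6 → p2) = False ⊕ True = True
¬(p4 ⊕ (p6 → p2)) = ¬True = False
p1 → p6 = True → True = True
p5 → (p1 → p6) = True → True = True
¬(p5 → (p1 → p6)) = ¬True = False
p4 ↔ ¬(p5 → (p1 → p6)) = False ↔ False = True
p1 ⊕ p2 = True ⊕ True = False
¬(p1 ⊕ p2) = ¬False = True
p4 ⊕ ¬(p1 ⊕ p2) = False ⊕ True = True
(p4 ↔ ¬(p5 → (p1 → p6))) → (p4 ⊕ ¬(p1 ⊕ p2)) = True → True = True
p6 → p5 = True → True = True
p6 → (p6 → p5) = True → True = True
p4 ⊕ p2 = False ⊕ True = True
p5 ⊕ (p4 ⊕ p2) = True ⊕ True = False
(p6 → (p6 → p5)) ⊕ (p5 ⊕ (p4 ⊕ p2)) = True ⊕ False = True
¬((p6 → (p6 → p5)) ⊕ (p5 ⊕ (p4 ⊕ p2))) = ¬True = False
((p4 ↔ ¬(p5 → (p1 → p6))) → (p4 ⊕ ¬(p1 ⊕ p2))) ⊕ ¬((p6 → (p6 → p5)) ⊕ (p5 ⊕ (p4 ⊕ p2))) = True ⊕ False = True
¬(p4 ⊕ (p6 → p2)) ⊕ (((p4 ↔ ¬(p5 → (p1 → p6))) → (p4 ⊕ ¬(p1 ⊕ p2))) ⊕ ¬((p6 → (p6 → p5)) ⊕ (p5 ⊕ (p4 ⊕ p2)))) = False ⊕ True = True

True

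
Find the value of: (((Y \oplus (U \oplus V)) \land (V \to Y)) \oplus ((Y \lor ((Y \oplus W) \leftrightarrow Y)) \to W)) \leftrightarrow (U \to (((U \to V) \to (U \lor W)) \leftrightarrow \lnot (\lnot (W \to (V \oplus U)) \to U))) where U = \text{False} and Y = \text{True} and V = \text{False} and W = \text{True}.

Substituting U=\text{False}, Y=\text{True}, V=\text{False}, W=\text{True}:
U \oplus V = \text{False} \oplus \text{False} = \text{False}
Y \oplus (U \oplus V) = \text{True} \oplus \text{False} = \text{True}
V \to Y = \text{False} \to \text{True} = \text{True}
(Y \oplus (U \oplus V)) \land (V \to Y) = \text{True} \land \text{True} = \text{True}
Y \oplus W = \text{True} \oplus \text{True} = \text{False}
(Y \oplus W) \leftrightarrow Y = \text{False} \leftrightarrow \text{True} = \text{False}
Y \lor ((Y \oplus W) \leftrightarrow Y) = \text{True} \lor \text{False} = \text{True}
(Y \lor ((Y \oplus W) \leftrightarrow Y)) \to W = \text{True} \to \text{True} = \text{True}
((Y \oplus (U \oplus V)) \land (V \to Y)) \oplus ((Y \lor ((Y \oplus W) \leftrightarrow Y)) \to W) = \text{True} \oplus \text{True} = \text{False}
U \to V = \text{False} \to \text{False} = \text{True}
U \lor W = \text{False} \lor \text{True} = \text{True}
(U \to V) \to (U \lor W) = \text{True} \to \text{True} = \text{True}
V \oplus U = \text{False} \oplus \text{False} = \text{False}
W \to (V \oplus U) = \text{True} \to \text{False} = \text{False}
\lnot (W \to (V \oplus U)) = \lnot \text{False} = \text{True}
\lnot (W \to (V \oplus U)) \to U = \text{True} \to \text{False} = \text{False}
\lnot (\lnot (W \to (V \oplus U)) \to U) = \lnot \text{False} = \text{True}
((U \to V) \to (U \lor W)) \leftrightarrow \lnot (\lnot (W \to (V \oplus U)) \to U) = \text{True} \leftrightarrow \text{True} = \text{True}
U \to (((U \to V) \to (U \lor W)) \leftrightarrow \lnot (\lnot (W \to (V \oplus U)) \to U)) = \text{False} \to \text{True} = \text{True}
(((Y \oplus (U \oplus V)) \land (V \to Y)) \oplus ((Y \lor ((Y \oplus W) \leftrightarrow Y)) \to W)) \leftrightarrow (U \to (((U \to V) \to (U \lor W)) \leftrightarrow \lnot (\lnot (W \to (V \oplus U)) \to U))) = \text{False} \leftrightarrow \text{True} = \text{False}

\text{False}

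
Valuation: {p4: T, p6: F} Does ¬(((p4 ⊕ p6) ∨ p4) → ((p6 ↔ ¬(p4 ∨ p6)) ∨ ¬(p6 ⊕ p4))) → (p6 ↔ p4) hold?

p4 ⊕ p6 = T ⊕ F = T
(p4 ⊕ p6) ∨ p4 = T ∨ T = T
p4 ∨ p6 = T ∨ F = T
¬(p4 ∨ p6) = ¬T = F
p6 ↔ ¬(p4 ∨ p6) = F ↔ F = T
p6 ⊕ p4 = F ⊕ T = T
¬(p6 ⊕ p4) = ¬T = F
(p6 ↔ ¬(p4 ∨ p6)) ∨ ¬(p6 ⊕ p4) = T ∨ F = T
((p4 ⊕ p6) ∨ p4) → ((p6 ↔ ¬(p4 ∨ p6)) ∨ ¬(p6 ⊕ p4)) = T → T = T
¬(((p4 ⊕ p6) ∨ p4) → ((p6 ↔ ¬(p4 ∨ p6)) ∨ ¬(p6 ⊕ p4))) = ¬T = F
p6 ↔ p4 = F ↔ T = F
¬(((p4 ⊕ p6) ∨ p4) → ((p6 ↔ ¬(p4 ∨ p6)) ∨ ¬(p6 ⊕ p4))) → (p6 ↔ p4) = F → F = T

T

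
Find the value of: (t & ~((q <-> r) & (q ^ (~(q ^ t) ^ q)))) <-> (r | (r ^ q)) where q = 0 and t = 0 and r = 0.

1

Substituting q=0, t=0, r=0:
q <-> r = 0 <-> 0 = 1
q ^ t = 0 ^ 0 = 0
~(q ^ t) = ~0 = 1
~(q ^ t) ^ q = 1 ^ 0 = 1
q ^ (~(q ^ t) ^ q) = 0 ^ 1 = 1
(q <-> r) & (q ^ (~(q ^ t) ^ q)) = 1 & 1 = 1
~((q <-> r) & (q ^ (~(q ^ t) ^ q))) = ~1 = 0
t & ~((q <-> r) & (q ^ (~(q ^ t) ^ q))) = 0 & 0 = 0
r ^ q = 0 ^ 0 = 0
r | (r ^ q) = 0 | 0 = 0
(t & ~((q <-> r) & (q ^ (~(q ^ t) ^ q)))) <-> (r | (r ^ q)) = 0 <-> 0 = 1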